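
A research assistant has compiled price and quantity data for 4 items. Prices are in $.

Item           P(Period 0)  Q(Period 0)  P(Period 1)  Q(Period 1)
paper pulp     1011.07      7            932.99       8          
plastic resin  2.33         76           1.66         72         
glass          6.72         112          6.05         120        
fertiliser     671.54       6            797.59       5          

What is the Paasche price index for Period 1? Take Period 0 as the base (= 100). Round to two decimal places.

99.01

Paasche price index uses current-period quantities as weights.
ΣP(Period 1)·Q(Period 1) = 932.99×8 + 1.66×72 + 6.05×120 + 797.59×5 = 7463.92 + 119.52 + 726 + 3987.95 = 12297.39
ΣP(Period 0)·Q(Period 1) = 1011.07×8 + 2.33×72 + 6.72×120 + 671.54×5 = 8088.56 + 167.76 + 806.4 + 3357.7 = 12420.42
Index = 12297.39 / 12420.42 × 100 = 99.0095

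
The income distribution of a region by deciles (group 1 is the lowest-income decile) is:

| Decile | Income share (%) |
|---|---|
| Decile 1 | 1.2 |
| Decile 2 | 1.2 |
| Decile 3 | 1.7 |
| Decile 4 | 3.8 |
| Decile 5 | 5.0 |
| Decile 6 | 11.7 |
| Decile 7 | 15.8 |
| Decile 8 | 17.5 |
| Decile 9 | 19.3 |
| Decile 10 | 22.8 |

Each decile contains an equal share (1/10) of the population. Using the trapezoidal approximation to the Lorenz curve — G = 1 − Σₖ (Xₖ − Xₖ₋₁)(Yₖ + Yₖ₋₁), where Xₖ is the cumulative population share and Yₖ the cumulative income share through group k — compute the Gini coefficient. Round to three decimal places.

0.443

Cumulative income shares Yₖ: 0.0120, 0.0240, 0.0410, 0.0790, 0.1290, 0.2460, 0.4040, 0.5790, 0.7720, 1.0000
Σ (Xₖ−Xₖ₋₁)(Yₖ+Yₖ₋₁) = (1/10)(0.0120+0.0000) + (1/10)(0.0240+0.0120) + (1/10)(0.0410+0.0240) + (1/10)(0.0790+0.0410) + (1/10)(0.1290+0.0790) + (1/10)(0.2460+0.1290) + (1/10)(0.4040+0.2460) + (1/10)(0.5790+0.4040) + (1/10)(0.7720+0.5790) + (1/10)(1.0000+0.7720)
  = 0.0012 + 0.0036 + 0.0065 + 0.0120 + 0.0208 + 0.0375 + 0.0650 + 0.0983 + 0.1351 + 0.1772 = 0.5572
G = 1 − 0.5572 = 0.4428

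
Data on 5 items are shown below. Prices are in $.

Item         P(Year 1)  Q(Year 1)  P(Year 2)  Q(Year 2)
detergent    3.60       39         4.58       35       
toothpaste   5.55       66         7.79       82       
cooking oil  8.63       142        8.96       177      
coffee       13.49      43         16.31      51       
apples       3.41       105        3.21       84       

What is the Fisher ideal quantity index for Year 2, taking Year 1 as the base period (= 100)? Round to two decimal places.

115.77

Laspeyres component (base-period weights):
ΣP(Year 1)Q(Year 2) = 3.60×35 + 5.55×82 + 8.63×177 + 13.49×51 + 3.41×84 = 126 + 455.1 + 1527.51 + 687.99 + 286.44 = 3083.04
ΣP(Year 1)Q(Year 1) = 3.60×39 + 5.55×66 + 8.63×142 + 13.49×43 + 3.41×105 = 140.4 + 366.3 + 1225.46 + 580.07 + 358.05 = 2670.28
L = 3083.04 / 2670.28 × 100 = 115.4576
Paasche component (current-period weights):
ΣP(Year 2)Q(Year 2) = 4.58×35 + 7.79×82 + 8.96×177 + 16.31×51 + 3.21×84 = 160.3 + 638.78 + 1585.92 + 831.81 + 269.64 = 3486.45
ΣP(Year 2)Q(Year 1) = 4.58×39 + 7.79×66 + 8.96×142 + 16.31×43 + 3.21×105 = 178.62 + 514.14 + 1272.32 + 701.33 + 337.05 = 3003.46
P = 3486.45 / 3003.46 × 100 = 116.0811
Fisher = √(L × P) = √(115.4576 × 116.0811) = 115.7689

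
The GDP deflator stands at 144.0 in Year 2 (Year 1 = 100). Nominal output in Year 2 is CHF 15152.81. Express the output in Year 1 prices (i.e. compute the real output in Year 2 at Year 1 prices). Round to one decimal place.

Real = Nominal ÷ (Index/100) = 15152.81 ÷ (144.0/100)
     = 15152.81 ÷ 1.440 = 10522.7847

10522.8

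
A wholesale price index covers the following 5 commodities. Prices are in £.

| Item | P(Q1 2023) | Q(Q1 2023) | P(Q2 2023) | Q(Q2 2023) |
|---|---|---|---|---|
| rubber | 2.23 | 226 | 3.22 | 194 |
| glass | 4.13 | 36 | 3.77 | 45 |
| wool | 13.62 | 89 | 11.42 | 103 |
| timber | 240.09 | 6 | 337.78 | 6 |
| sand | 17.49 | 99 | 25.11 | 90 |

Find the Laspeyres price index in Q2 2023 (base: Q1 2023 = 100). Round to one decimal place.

Laspeyres price index uses base-period quantities as weights.
ΣP(Q2 2023)·Q(Q1 2023) = 3.22×226 + 3.77×36 + 11.42×89 + 337.78×6 + 25.11×99 = 727.72 + 135.72 + 1016.38 + 2026.68 + 2485.89 = 6392.39
ΣP(Q1 2023)·Q(Q1 2023) = 2.23×226 + 4.13×36 + 13.62×89 + 240.09×6 + 17.49×99 = 503.98 + 148.68 + 1212.18 + 1440.54 + 1731.51 = 5036.89
Index = 6392.39 / 5036.89 × 100 = 126.9114

126.9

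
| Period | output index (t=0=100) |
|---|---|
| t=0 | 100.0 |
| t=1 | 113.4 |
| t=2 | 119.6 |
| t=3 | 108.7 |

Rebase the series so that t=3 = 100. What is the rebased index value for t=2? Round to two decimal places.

Rebased(t=2) = 119.6 / 108.7 × 100 = 110.0276

110.03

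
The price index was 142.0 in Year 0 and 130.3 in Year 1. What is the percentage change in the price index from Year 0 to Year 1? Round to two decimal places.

-8.24%

Change = (130.3 − 142.0) / 142.0 × 100
       = -11.7 / 142.0 × 100 = -8.2394%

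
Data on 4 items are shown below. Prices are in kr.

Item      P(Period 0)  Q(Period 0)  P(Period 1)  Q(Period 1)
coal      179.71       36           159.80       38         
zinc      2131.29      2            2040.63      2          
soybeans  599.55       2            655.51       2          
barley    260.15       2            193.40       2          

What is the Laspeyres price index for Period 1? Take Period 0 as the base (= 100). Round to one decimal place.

Laspeyres price index uses base-period quantities as weights.
ΣP(Period 1)·Q(Period 0) = 159.80×36 + 2040.63×2 + 655.51×2 + 193.40×2 = 5752.8 + 4081.26 + 1311.02 + 386.8 = 11531.88
ΣP(Period 0)·Q(Period 0) = 179.71×36 + 2131.29×2 + 599.55×2 + 260.15×2 = 6469.56 + 4262.58 + 1199.1 + 520.3 = 12451.54
Index = 11531.88 / 12451.54 × 100 = 92.6141

92.6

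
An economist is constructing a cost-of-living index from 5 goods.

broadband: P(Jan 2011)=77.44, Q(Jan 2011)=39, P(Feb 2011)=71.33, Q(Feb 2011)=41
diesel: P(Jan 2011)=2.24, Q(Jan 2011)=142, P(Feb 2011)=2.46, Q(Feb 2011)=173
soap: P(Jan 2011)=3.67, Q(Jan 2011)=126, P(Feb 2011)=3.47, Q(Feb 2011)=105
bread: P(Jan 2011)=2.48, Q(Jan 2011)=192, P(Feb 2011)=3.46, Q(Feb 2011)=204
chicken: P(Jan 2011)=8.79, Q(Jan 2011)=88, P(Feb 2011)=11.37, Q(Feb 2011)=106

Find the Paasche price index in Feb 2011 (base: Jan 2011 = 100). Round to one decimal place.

Paasche price index uses current-period quantities as weights.
ΣP(Feb 2011)·Q(Feb 2011) = 71.33×41 + 2.46×173 + 3.47×105 + 3.46×204 + 11.37×106 = 2924.53 + 425.58 + 364.35 + 705.84 + 1205.22 = 5625.52
ΣP(Jan 2011)·Q(Feb 2011) = 77.44×41 + 2.24×173 + 3.67×105 + 2.48×204 + 8.79×106 = 3175.04 + 387.52 + 385.35 + 505.92 + 931.74 = 5385.57
Index = 5625.52 / 5385.57 × 100 = 104.4554

104.5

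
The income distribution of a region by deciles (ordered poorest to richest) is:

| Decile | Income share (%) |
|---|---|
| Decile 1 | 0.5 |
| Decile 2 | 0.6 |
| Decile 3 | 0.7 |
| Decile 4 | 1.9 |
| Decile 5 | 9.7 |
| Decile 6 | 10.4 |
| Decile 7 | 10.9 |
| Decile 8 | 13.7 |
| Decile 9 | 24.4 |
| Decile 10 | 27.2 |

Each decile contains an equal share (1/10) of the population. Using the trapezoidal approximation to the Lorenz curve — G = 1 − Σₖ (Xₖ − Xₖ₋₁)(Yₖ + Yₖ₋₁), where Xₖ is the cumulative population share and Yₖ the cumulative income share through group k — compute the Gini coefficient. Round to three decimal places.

0.500

Cumulative income shares Yₖ: 0.0050, 0.0110, 0.0180, 0.0370, 0.1340, 0.2380, 0.3470, 0.4840, 0.7280, 1.0000
Σ (Xₖ−Xₖ₋₁)(Yₖ+Yₖ₋₁) = (1/10)(0.0050+0.0000) + (1/10)(0.0110+0.0050) + (1/10)(0.0180+0.0110) + (1/10)(0.0370+0.0180) + (1/10)(0.1340+0.0370) + (1/10)(0.2380+0.1340) + (1/10)(0.3470+0.2380) + (1/10)(0.4840+0.3470) + (1/10)(0.7280+0.4840) + (1/10)(1.0000+0.7280)
  = 0.0005 + 0.0016 + 0.0029 + 0.0055 + 0.0171 + 0.0372 + 0.0585 + 0.0831 + 0.1212 + 0.1728 = 0.5004
G = 1 − 0.5004 = 0.4996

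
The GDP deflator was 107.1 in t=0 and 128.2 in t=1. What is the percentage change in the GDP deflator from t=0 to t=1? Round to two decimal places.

19.70%

Change = (128.2 − 107.1) / 107.1 × 100
       = 21.1 / 107.1 × 100 = 19.7012%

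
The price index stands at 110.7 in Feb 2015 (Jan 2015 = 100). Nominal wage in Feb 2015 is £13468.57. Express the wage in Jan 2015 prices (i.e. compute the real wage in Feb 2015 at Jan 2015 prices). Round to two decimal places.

Real = Nominal ÷ (Index/100) = 13468.57 ÷ (110.7/100)
     = 13468.57 ÷ 1.107 = 12166.7299

12166.73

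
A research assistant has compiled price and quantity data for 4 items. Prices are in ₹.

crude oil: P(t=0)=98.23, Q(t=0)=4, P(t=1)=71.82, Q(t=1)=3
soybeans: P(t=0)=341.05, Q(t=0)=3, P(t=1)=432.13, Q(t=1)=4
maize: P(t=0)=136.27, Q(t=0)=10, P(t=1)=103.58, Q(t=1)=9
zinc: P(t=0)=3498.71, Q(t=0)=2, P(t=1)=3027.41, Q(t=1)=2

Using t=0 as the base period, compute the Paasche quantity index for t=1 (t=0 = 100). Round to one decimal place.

Paasche quantity index uses current-period prices as weights.
ΣP(t=1)·Q(t=1) = 71.82×3 + 432.13×4 + 103.58×9 + 3027.41×2 = 215.46 + 1728.52 + 932.22 + 6054.82 = 8931.02
ΣP(t=1)·Q(t=0) = 71.82×4 + 432.13×3 + 103.58×10 + 3027.41×2 = 287.28 + 1296.39 + 1035.8 + 6054.82 = 8674.29
Index = 8931.02 / 8674.29 × 100 = 102.9597

103.0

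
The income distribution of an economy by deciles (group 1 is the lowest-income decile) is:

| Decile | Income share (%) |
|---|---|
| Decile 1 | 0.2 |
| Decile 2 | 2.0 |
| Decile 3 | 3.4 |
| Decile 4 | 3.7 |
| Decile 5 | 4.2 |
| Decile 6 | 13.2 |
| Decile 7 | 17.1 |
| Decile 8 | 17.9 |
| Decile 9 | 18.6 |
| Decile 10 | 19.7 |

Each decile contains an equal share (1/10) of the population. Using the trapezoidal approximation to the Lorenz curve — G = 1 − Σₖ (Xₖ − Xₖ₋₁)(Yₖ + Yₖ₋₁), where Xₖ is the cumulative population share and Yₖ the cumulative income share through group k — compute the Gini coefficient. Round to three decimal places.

Cumulative income shares Yₖ: 0.0020, 0.0220, 0.0560, 0.0930, 0.1350, 0.2670, 0.4380, 0.6170, 0.8030, 1.0000
Σ (Xₖ−Xₖ₋₁)(Yₖ+Yₖ₋₁) = (1/10)(0.0020+0.0000) + (1/10)(0.0220+0.0020) + (1/10)(0.0560+0.0220) + (1/10)(0.0930+0.0560) + (1/10)(0.1350+0.0930) + (1/10)(0.2670+0.1350) + (1/10)(0.4380+0.2670) + (1/10)(0.6170+0.4380) + (1/10)(0.8030+0.6170) + (1/10)(1.0000+0.8030)
  = 0.0002 + 0.0024 + 0.0078 + 0.0149 + 0.0228 + 0.0402 + 0.0705 + 0.1055 + 0.1420 + 0.1803 = 0.5866
G = 1 − 0.5866 = 0.4134

0.413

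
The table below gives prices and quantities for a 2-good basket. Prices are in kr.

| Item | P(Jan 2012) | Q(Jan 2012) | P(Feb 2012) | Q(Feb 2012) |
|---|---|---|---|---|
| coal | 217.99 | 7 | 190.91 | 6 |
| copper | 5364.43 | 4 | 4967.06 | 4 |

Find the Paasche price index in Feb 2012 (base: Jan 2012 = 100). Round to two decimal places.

Paasche price index uses current-period quantities as weights.
ΣP(Feb 2012)·Q(Feb 2012) = 190.91×6 + 4967.06×4 = 1145.46 + 19868.24 = 21013.7
ΣP(Jan 2012)·Q(Feb 2012) = 217.99×6 + 5364.43×4 = 1307.94 + 21457.72 = 22765.66
Index = 21013.7 / 22765.66 × 100 = 92.3044

92.30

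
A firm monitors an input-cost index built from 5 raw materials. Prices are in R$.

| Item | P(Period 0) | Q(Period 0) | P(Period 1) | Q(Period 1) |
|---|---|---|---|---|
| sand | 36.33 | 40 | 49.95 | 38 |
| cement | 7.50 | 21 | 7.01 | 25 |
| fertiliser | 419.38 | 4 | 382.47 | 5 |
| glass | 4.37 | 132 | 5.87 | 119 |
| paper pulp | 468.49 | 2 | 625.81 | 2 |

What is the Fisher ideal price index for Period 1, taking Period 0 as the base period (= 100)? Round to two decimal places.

Laspeyres component (base-period weights):
ΣP(Period 1)Q(Period 0) = 49.95×40 + 7.01×21 + 382.47×4 + 5.87×132 + 625.81×2 = 1998 + 147.21 + 1529.88 + 774.84 + 1251.62 = 5701.55
ΣP(Period 0)Q(Period 0) = 36.33×40 + 7.50×21 + 419.38×4 + 4.37×132 + 468.49×2 = 1453.2 + 157.5 + 1677.52 + 576.84 + 936.98 = 4802.04
L = 5701.55 / 4802.04 × 100 = 118.7318
Paasche component (current-period weights):
ΣP(Period 1)Q(Period 1) = 49.95×38 + 7.01×25 + 382.47×5 + 5.87×119 + 625.81×2 = 1898.1 + 175.25 + 1912.35 + 698.53 + 1251.62 = 5935.85
ΣP(Period 0)Q(Period 1) = 36.33×38 + 7.50×25 + 419.38×5 + 4.37×119 + 468.49×2 = 1380.54 + 187.5 + 2096.9 + 520.03 + 936.98 = 5121.95
P = 5935.85 / 5121.95 × 100 = 115.8904
Fisher = √(L × P) = √(118.7318 × 115.8904) = 117.3025

117.30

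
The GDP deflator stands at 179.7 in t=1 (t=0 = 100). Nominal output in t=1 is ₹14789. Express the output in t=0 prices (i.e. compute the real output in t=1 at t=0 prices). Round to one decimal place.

8229.8

Real = Nominal ÷ (Index/100) = 14789 ÷ (179.7/100)
     = 14789 ÷ 1.797 = 8229.8275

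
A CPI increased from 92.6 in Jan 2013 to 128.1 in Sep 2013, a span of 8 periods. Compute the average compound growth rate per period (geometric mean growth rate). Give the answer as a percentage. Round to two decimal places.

4.14%

Growth factor = (128.1/92.6)^(1/8) = (1.383369)^(1/8) = 1.041399
Growth rate = 1.041399 − 1 = 0.041399 = 4.1399%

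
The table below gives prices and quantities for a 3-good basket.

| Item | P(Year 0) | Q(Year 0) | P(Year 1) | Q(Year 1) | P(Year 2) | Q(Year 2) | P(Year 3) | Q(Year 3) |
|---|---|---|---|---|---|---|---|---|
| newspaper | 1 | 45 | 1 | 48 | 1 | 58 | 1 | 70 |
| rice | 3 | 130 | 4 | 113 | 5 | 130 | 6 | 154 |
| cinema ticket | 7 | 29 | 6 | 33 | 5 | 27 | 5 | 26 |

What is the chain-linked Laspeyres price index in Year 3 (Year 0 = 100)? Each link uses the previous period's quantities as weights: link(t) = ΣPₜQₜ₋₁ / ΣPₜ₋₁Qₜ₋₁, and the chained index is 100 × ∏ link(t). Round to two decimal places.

Link Year 0→Year 1:
ΣP(Year 1)Q(Year 0) = 1×45 + 4×130 + 6×29 = 45 + 520 + 174 = 739
ΣP(Year 0)Q(Year 0) = 1×45 + 3×130 + 7×29 = 45 + 390 + 203 = 638
link = 739/638 = 1.158307
Link Year 1→Year 2:
ΣP(Year 2)Q(Year 1) = 1×48 + 5×113 + 5×33 = 48 + 565 + 165 = 778
ΣP(Year 1)Q(Year 1) = 1×48 + 4×113 + 6×33 = 48 + 452 + 198 = 698
link = 778/698 = 1.114613
Link Year 2→Year 3:
ΣP(Year 3)Q(Year 2) = 1×58 + 6×130 + 5×27 = 58 + 780 + 135 = 973
ΣP(Year 2)Q(Year 2) = 1×58 + 5×130 + 5×27 = 58 + 650 + 135 = 843
link = 973/843 = 1.154211
Chained index = 100 × 1.158307 × 1.114613 × 1.154211 = 149.0161

149.02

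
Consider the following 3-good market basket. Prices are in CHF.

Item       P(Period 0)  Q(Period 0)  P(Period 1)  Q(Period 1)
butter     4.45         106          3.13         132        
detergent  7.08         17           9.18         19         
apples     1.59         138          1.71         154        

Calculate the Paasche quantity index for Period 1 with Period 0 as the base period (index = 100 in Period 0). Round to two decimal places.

117.56

Paasche quantity index uses current-period prices as weights.
ΣP(Period 1)·Q(Period 1) = 3.13×132 + 9.18×19 + 1.71×154 = 413.16 + 174.42 + 263.34 = 850.92
ΣP(Period 1)·Q(Period 0) = 3.13×106 + 9.18×17 + 1.71×138 = 331.78 + 156.06 + 235.98 = 723.82
Index = 850.92 / 723.82 × 100 = 117.5596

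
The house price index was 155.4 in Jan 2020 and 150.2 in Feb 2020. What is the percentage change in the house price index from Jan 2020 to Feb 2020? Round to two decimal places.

Change = (150.2 − 155.4) / 155.4 × 100
       = -5.2 / 155.4 × 100 = -3.3462%

-3.35%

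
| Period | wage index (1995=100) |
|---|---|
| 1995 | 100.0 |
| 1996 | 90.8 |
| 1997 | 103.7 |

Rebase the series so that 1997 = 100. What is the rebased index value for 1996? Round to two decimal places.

Rebased(1996) = 90.8 / 103.7 × 100 = 87.5603

87.56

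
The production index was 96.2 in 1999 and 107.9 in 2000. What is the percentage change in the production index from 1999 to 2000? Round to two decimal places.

Change = (107.9 − 96.2) / 96.2 × 100
       = 11.7 / 96.2 × 100 = 12.1622%

12.16%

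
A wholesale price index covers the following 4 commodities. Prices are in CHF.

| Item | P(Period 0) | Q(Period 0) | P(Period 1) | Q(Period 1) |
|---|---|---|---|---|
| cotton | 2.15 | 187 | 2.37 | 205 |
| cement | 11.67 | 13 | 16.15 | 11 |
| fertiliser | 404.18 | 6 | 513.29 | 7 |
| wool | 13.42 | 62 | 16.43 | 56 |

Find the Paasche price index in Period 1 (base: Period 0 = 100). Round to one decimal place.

124.7

Paasche price index uses current-period quantities as weights.
ΣP(Period 1)·Q(Period 1) = 2.37×205 + 16.15×11 + 513.29×7 + 16.43×56 = 485.85 + 177.65 + 3593.03 + 920.08 = 5176.61
ΣP(Period 0)·Q(Period 1) = 2.15×205 + 11.67×11 + 404.18×7 + 13.42×56 = 440.75 + 128.37 + 2829.26 + 751.52 = 4149.9
Index = 5176.61 / 4149.9 × 100 = 124.7406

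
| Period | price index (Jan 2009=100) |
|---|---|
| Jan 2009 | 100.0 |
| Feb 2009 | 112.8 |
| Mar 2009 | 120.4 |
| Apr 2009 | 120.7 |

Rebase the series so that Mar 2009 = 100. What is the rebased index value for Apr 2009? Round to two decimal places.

100.25

Rebased(Apr 2009) = 120.7 / 120.4 × 100 = 100.2492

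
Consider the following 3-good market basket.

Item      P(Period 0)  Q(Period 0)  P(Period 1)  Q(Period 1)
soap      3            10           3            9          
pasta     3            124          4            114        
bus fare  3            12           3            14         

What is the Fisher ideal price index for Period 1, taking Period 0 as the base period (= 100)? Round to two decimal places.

Laspeyres component (base-period weights):
ΣP(Period 1)Q(Period 0) = 3×10 + 4×124 + 3×12 = 30 + 496 + 36 = 562
ΣP(Period 0)Q(Period 0) = 3×10 + 3×124 + 3×12 = 30 + 372 + 36 = 438
L = 562 / 438 × 100 = 128.3105
Paasche component (current-period weights):
ΣP(Period 1)Q(Period 1) = 3×9 + 4×114 + 3×14 = 27 + 456 + 42 = 525
ΣP(Period 0)Q(Period 1) = 3×9 + 3×114 + 3×14 = 27 + 342 + 42 = 411
P = 525 / 411 × 100 = 127.7372
Fisher = √(L × P) = √(128.3105 × 127.7372) = 128.0235

128.02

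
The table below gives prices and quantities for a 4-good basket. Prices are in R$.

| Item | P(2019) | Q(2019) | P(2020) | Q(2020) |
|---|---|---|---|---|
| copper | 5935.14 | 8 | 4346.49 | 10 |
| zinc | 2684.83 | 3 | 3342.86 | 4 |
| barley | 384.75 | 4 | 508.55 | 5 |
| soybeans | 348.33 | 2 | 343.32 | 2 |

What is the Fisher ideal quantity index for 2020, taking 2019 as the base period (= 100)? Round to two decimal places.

126.13

Laspeyres component (base-period weights):
ΣP(2019)Q(2020) = 5935.14×10 + 2684.83×4 + 384.75×5 + 348.33×2 = 59351.4 + 10739.32 + 1923.75 + 696.66 = 72711.13
ΣP(2019)Q(2019) = 5935.14×8 + 2684.83×3 + 384.75×4 + 348.33×2 = 47481.12 + 8054.49 + 1539 + 696.66 = 57771.27
L = 72711.13 / 57771.27 × 100 = 125.8604
Paasche component (current-period weights):
ΣP(2020)Q(2020) = 4346.49×10 + 3342.86×4 + 508.55×5 + 343.32×2 = 43464.9 + 13371.44 + 2542.75 + 686.64 = 60065.73
ΣP(2020)Q(2019) = 4346.49×8 + 3342.86×3 + 508.55×4 + 343.32×2 = 34771.92 + 10028.58 + 2034.2 + 686.64 = 47521.34
P = 60065.73 / 47521.34 × 100 = 126.3974
Fisher = √(L × P) = √(125.8604 × 126.3974) = 126.1286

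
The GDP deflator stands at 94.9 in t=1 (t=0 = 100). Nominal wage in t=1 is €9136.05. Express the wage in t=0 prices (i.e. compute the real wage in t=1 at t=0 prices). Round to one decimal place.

9627.0

Real = Nominal ÷ (Index/100) = 9136.05 ÷ (94.9/100)
     = 9136.05 ÷ 0.949 = 9627.0285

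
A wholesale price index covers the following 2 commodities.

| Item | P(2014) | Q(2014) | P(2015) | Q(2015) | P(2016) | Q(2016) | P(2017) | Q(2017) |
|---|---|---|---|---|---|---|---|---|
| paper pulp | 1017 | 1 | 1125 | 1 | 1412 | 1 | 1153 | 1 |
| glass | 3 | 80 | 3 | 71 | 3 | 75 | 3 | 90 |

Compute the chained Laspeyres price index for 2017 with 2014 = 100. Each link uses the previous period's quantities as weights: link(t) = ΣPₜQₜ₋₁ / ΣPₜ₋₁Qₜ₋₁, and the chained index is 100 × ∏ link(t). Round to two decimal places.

111.02

Link 2014→2015:
ΣP(2015)Q(2014) = 1125×1 + 3×80 = 1125 + 240 = 1365
ΣP(2014)Q(2014) = 1017×1 + 3×80 = 1017 + 240 = 1257
link = 1365/1257 = 1.085919
Link 2015→2016:
ΣP(2016)Q(2015) = 1412×1 + 3×71 = 1412 + 213 = 1625
ΣP(2015)Q(2015) = 1125×1 + 3×71 = 1125 + 213 = 1338
link = 1625/1338 = 1.214499
Link 2016→2017:
ΣP(2017)Q(2016) = 1153×1 + 3×75 = 1153 + 225 = 1378
ΣP(2016)Q(2016) = 1412×1 + 3×75 = 1412 + 225 = 1637
link = 1378/1637 = 0.841784
Chained index = 100 × 1.085919 × 1.214499 × 0.841784 = 111.0185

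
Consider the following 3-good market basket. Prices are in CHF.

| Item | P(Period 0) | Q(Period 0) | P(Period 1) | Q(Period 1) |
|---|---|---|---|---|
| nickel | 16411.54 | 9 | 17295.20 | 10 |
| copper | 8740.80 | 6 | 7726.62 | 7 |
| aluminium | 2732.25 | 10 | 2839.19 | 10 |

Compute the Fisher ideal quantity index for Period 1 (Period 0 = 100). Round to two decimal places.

110.96

Laspeyres component (base-period weights):
ΣP(Period 0)Q(Period 1) = 16411.54×10 + 8740.80×7 + 2732.25×10 = 164115.4 + 61185.6 + 27322.5 = 252623.5
ΣP(Period 0)Q(Period 0) = 16411.54×9 + 8740.80×6 + 2732.25×10 = 147703.86 + 52444.8 + 27322.5 = 227471.16
L = 252623.5 / 227471.16 × 100 = 111.0574
Paasche component (current-period weights):
ΣP(Period 1)Q(Period 1) = 17295.20×10 + 7726.62×7 + 2839.19×10 = 172952 + 54086.34 + 28391.9 = 255430.24
ΣP(Period 1)Q(Period 0) = 17295.20×9 + 7726.62×6 + 2839.19×10 = 155656.8 + 46359.72 + 28391.9 = 230408.42
P = 255430.24 / 230408.42 × 100 = 110.8598
Fisher = √(L × P) = √(111.0574 × 110.8598) = 110.9585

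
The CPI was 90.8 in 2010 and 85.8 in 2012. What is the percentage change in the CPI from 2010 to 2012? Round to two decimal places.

-5.51%

Change = (85.8 − 90.8) / 90.8 × 100
       = -5.0 / 90.8 × 100 = -5.5066%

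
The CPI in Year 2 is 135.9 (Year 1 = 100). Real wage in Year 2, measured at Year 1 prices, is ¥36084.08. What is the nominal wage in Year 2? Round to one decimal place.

Nominal = Real × (Index/100) = 36084.08 × (135.9/100)
        = 36084.08 × 1.359 = 49038.2647

49038.3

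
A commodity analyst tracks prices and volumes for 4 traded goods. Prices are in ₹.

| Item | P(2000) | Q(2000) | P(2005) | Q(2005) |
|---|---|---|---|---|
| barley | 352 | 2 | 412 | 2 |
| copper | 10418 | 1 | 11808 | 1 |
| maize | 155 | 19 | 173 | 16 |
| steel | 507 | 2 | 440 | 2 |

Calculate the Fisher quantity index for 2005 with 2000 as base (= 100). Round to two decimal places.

Laspeyres component (base-period weights):
ΣP(2000)Q(2005) = 352×2 + 10418×1 + 155×16 + 507×2 = 704 + 10418 + 2480 + 1014 = 14616
ΣP(2000)Q(2000) = 352×2 + 10418×1 + 155×19 + 507×2 = 704 + 10418 + 2945 + 1014 = 15081
L = 14616 / 15081 × 100 = 96.9167
Paasche component (current-period weights):
ΣP(2005)Q(2005) = 412×2 + 11808×1 + 173×16 + 440×2 = 824 + 11808 + 2768 + 880 = 16280
ΣP(2005)Q(2000) = 412×2 + 11808×1 + 173×19 + 440×2 = 824 + 11808 + 3287 + 880 = 16799
P = 16280 / 16799 × 100 = 96.9105
Fisher = √(L × P) = √(96.9167 × 96.9105) = 96.9136

96.91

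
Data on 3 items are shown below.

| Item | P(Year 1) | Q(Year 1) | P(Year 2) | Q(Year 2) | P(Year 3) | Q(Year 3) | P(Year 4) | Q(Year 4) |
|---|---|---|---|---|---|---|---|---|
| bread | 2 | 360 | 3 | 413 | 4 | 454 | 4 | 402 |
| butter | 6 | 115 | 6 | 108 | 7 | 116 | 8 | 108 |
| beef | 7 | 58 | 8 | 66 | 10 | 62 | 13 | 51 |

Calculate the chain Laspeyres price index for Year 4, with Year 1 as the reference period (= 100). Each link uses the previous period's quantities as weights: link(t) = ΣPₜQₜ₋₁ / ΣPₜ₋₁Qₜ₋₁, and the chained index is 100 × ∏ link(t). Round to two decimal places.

Link Year 1→Year 2:
ΣP(Year 2)Q(Year 1) = 3×360 + 6×115 + 8×58 = 1080 + 690 + 464 = 2234
ΣP(Year 1)Q(Year 1) = 2×360 + 6×115 + 7×58 = 720 + 690 + 406 = 1816
link = 2234/1816 = 1.230176
Link Year 2→Year 3:
ΣP(Year 3)Q(Year 2) = 4×413 + 7×108 + 10×66 = 1652 + 756 + 660 = 3068
ΣP(Year 2)Q(Year 2) = 3×413 + 6×108 + 8×66 = 1239 + 648 + 528 = 2415
link = 3068/2415 = 1.270393
Link Year 3→Year 4:
ΣP(Year 4)Q(Year 3) = 4×454 + 8×116 + 13×62 = 1816 + 928 + 806 = 3550
ΣP(Year 3)Q(Year 3) = 4×454 + 7×116 + 10×62 = 1816 + 812 + 620 = 3248
link = 3550/3248 = 1.092980
Chained index = 100 × 1.230176 × 1.270393 × 1.092980 = 170.8118

170.81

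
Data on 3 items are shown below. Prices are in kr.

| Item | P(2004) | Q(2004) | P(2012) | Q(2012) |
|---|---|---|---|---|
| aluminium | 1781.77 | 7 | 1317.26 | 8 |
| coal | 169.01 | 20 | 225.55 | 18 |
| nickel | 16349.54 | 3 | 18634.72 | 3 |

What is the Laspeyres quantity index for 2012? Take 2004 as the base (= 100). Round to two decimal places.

102.22

Laspeyres quantity index uses base-period prices as weights.
ΣP(2004)·Q(2012) = 1781.77×8 + 169.01×18 + 16349.54×3 = 14254.16 + 3042.18 + 49048.62 = 66344.96
ΣP(2004)·Q(2004) = 1781.77×7 + 169.01×20 + 16349.54×3 = 12472.39 + 3380.2 + 49048.62 = 64901.21
Index = 66344.96 / 64901.21 × 100 = 102.2245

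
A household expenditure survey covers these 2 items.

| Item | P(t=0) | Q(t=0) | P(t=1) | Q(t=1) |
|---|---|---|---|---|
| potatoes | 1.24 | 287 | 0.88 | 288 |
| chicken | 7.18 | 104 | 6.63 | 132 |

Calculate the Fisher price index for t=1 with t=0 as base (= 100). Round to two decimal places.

85.96

Laspeyres component (base-period weights):
ΣP(t=1)Q(t=0) = 0.88×287 + 6.63×104 = 252.56 + 689.52 = 942.08
ΣP(t=0)Q(t=0) = 1.24×287 + 7.18×104 = 355.88 + 746.72 = 1102.6
L = 942.08 / 1102.6 × 100 = 85.4417
Paasche component (current-period weights):
ΣP(t=1)Q(t=1) = 0.88×288 + 6.63×132 = 253.44 + 875.16 = 1128.6
ΣP(t=0)Q(t=1) = 1.24×288 + 7.18×132 = 357.12 + 947.76 = 1304.88
P = 1128.6 / 1304.88 × 100 = 86.4907
Fisher = √(L × P) = √(85.4417 × 86.4907) = 85.9646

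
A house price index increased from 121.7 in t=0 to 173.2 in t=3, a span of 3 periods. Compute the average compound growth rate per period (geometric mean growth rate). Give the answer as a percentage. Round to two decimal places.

Growth factor = (173.2/121.7)^(1/3) = (1.423172)^(1/3) = 1.124827
Growth rate = 1.124827 − 1 = 0.124827 = 12.4827%

12.48%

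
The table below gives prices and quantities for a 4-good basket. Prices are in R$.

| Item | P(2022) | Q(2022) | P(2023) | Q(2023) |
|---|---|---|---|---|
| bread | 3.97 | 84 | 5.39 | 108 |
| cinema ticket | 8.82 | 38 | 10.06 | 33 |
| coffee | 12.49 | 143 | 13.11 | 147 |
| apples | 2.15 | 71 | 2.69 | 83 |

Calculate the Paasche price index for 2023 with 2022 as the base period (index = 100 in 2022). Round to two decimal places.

Paasche price index uses current-period quantities as weights.
ΣP(2023)·Q(2023) = 5.39×108 + 10.06×33 + 13.11×147 + 2.69×83 = 582.12 + 331.98 + 1927.17 + 223.27 = 3064.54
ΣP(2022)·Q(2023) = 3.97×108 + 8.82×33 + 12.49×147 + 2.15×83 = 428.76 + 291.06 + 1836.03 + 178.45 = 2734.3
Index = 3064.54 / 2734.3 × 100 = 112.0777

112.08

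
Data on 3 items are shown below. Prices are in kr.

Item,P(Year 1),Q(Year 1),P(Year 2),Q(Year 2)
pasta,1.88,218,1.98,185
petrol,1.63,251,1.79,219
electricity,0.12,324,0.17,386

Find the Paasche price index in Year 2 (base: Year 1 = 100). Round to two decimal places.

109.70

Paasche price index uses current-period quantities as weights.
ΣP(Year 2)·Q(Year 2) = 1.98×185 + 1.79×219 + 0.17×386 = 366.3 + 392.01 + 65.62 = 823.93
ΣP(Year 1)·Q(Year 2) = 1.88×185 + 1.63×219 + 0.12×386 = 347.8 + 356.97 + 46.32 = 751.09
Index = 823.93 / 751.09 × 100 = 109.6979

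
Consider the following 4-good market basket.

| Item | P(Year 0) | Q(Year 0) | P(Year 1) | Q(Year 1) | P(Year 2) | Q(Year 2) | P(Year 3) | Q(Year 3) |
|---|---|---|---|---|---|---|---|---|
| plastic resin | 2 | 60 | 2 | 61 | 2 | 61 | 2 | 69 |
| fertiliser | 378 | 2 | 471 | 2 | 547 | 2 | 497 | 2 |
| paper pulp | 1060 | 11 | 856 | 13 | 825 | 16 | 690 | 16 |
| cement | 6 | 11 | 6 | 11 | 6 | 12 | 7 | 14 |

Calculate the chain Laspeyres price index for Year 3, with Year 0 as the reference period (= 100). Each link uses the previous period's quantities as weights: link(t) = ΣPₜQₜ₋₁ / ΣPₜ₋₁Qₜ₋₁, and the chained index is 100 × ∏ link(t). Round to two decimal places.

69.24

Link Year 0→Year 1:
ΣP(Year 1)Q(Year 0) = 2×60 + 471×2 + 856×11 + 6×11 = 120 + 942 + 9416 + 66 = 10544
ΣP(Year 0)Q(Year 0) = 2×60 + 378×2 + 1060×11 + 6×11 = 120 + 756 + 11660 + 66 = 12602
link = 10544/12602 = 0.836693
Link Year 1→Year 2:
ΣP(Year 2)Q(Year 1) = 2×61 + 547×2 + 825×13 + 6×11 = 122 + 1094 + 10725 + 66 = 12007
ΣP(Year 1)Q(Year 1) = 2×61 + 471×2 + 856×13 + 6×11 = 122 + 942 + 11128 + 66 = 12258
link = 12007/12258 = 0.979524
Link Year 2→Year 3:
ΣP(Year 3)Q(Year 2) = 2×61 + 497×2 + 690×16 + 7×12 = 122 + 994 + 11040 + 84 = 12240
ΣP(Year 2)Q(Year 2) = 2×61 + 547×2 + 825×16 + 6×12 = 122 + 1094 + 13200 + 72 = 14488
link = 12240/14488 = 0.844837
Chained index = 100 × 0.836693 × 0.979524 × 0.844837 = 69.2395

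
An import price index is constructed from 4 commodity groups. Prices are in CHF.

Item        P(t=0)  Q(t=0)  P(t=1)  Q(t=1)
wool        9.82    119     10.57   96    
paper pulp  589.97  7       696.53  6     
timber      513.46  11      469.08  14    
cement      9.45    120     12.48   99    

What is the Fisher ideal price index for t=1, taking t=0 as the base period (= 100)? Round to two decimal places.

104.48

Laspeyres component (base-period weights):
ΣP(t=1)Q(t=0) = 10.57×119 + 696.53×7 + 469.08×11 + 12.48×120 = 1257.83 + 4875.71 + 5159.88 + 1497.6 = 12791.02
ΣP(t=0)Q(t=0) = 9.82×119 + 589.97×7 + 513.46×11 + 9.45×120 = 1168.58 + 4129.79 + 5648.06 + 1134 = 12080.43
L = 12791.02 / 12080.43 × 100 = 105.8822
Paasche component (current-period weights):
ΣP(t=1)Q(t=1) = 10.57×96 + 696.53×6 + 469.08×14 + 12.48×99 = 1014.72 + 4179.18 + 6567.12 + 1235.52 = 12996.54
ΣP(t=0)Q(t=1) = 9.82×96 + 589.97×6 + 513.46×14 + 9.45×99 = 942.72 + 3539.82 + 7188.44 + 935.55 = 12606.53
P = 12996.54 / 12606.53 × 100 = 103.0937
Fisher = √(L × P) = √(105.8822 × 103.0937) = 104.4786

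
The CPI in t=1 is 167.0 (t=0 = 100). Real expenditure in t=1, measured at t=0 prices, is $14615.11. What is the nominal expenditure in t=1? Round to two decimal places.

24407.23

Nominal = Real × (Index/100) = 14615.11 × (167.0/100)
        = 14615.11 × 1.670 = 24407.2337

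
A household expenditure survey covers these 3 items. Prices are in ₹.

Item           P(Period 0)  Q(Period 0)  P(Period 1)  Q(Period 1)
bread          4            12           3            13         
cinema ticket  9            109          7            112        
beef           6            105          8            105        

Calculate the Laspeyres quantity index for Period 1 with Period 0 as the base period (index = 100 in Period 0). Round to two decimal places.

101.87

Laspeyres quantity index uses base-period prices as weights.
ΣP(Period 0)·Q(Period 1) = 4×13 + 9×112 + 6×105 = 52 + 1008 + 630 = 1690
ΣP(Period 0)·Q(Period 0) = 4×12 + 9×109 + 6×105 = 48 + 981 + 630 = 1659
Index = 1690 / 1659 × 100 = 101.8686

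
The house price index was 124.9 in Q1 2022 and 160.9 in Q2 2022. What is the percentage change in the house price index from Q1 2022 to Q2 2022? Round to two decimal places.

28.82%

Change = (160.9 − 124.9) / 124.9 × 100
       = 36.0 / 124.9 × 100 = 28.8231%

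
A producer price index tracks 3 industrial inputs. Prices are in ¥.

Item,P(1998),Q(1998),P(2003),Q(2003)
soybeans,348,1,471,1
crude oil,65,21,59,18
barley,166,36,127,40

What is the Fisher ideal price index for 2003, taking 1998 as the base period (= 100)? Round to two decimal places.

81.38

Laspeyres component (base-period weights):
ΣP(2003)Q(1998) = 471×1 + 59×21 + 127×36 = 471 + 1239 + 4572 = 6282
ΣP(1998)Q(1998) = 348×1 + 65×21 + 166×36 = 348 + 1365 + 5976 = 7689
L = 6282 / 7689 × 100 = 81.7011
Paasche component (current-period weights):
ΣP(2003)Q(2003) = 471×1 + 59×18 + 127×40 = 471 + 1062 + 5080 = 6613
ΣP(1998)Q(2003) = 348×1 + 65×18 + 166×40 = 348 + 1170 + 6640 = 8158
P = 6613 / 8158 × 100 = 81.0615
Fisher = √(L × P) = √(81.7011 × 81.0615) = 81.3807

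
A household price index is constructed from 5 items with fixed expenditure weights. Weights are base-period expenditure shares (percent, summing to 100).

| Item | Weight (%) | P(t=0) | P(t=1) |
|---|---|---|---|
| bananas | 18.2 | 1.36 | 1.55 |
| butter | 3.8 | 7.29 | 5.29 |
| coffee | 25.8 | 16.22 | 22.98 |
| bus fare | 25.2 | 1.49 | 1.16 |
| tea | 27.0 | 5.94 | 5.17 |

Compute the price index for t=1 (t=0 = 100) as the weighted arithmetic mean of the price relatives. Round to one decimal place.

bananas: 18.2 × (1.55/1.36) = 18.2 × 1.139706 = 20.7426
butter: 3.8 × (5.29/7.29) = 3.8 × 0.725652 = 2.7575
coffee: 25.8 × (22.98/16.22) = 25.8 × 1.416769 = 36.5527
bus fare: 25.2 × (1.16/1.49) = 25.2 × 0.778523 = 19.6188
tea: 27.0 × (5.17/5.94) = 27.0 × 0.870370 = 23.5000
Index = Σ wᵢ·(p₁ᵢ/p₀ᵢ) = 20.7426 + 2.7575 + 36.5527 + 19.6188 + 23.5000 = 103.1716

103.2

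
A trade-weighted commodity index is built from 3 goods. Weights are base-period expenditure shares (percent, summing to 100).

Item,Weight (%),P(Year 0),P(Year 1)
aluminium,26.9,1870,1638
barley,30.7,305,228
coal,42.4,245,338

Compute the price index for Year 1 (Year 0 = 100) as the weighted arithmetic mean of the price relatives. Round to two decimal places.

aluminium: 26.9 × (1638/1870) = 26.9 × 0.875936 = 23.5627
barley: 30.7 × (228/305) = 30.7 × 0.747541 = 22.9495
coal: 42.4 × (338/245) = 42.4 × 1.379592 = 58.4947
Index = Σ wᵢ·(p₁ᵢ/p₀ᵢ) = 23.5627 + 22.9495 + 58.4947 = 105.0069

105.01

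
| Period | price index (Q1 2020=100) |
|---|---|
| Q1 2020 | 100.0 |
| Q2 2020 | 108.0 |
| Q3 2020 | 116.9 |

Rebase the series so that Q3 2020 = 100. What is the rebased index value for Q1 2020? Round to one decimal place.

85.5

Rebased(Q1 2020) = 100.0 / 116.9 × 100 = 85.5432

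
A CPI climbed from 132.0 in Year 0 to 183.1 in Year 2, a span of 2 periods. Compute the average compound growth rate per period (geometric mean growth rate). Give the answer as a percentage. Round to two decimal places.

Growth factor = (183.1/132.0)^(1/2) = (1.387121)^(1/2) = 1.177761
Growth rate = 1.177761 − 1 = 0.177761 = 17.7761%

17.78%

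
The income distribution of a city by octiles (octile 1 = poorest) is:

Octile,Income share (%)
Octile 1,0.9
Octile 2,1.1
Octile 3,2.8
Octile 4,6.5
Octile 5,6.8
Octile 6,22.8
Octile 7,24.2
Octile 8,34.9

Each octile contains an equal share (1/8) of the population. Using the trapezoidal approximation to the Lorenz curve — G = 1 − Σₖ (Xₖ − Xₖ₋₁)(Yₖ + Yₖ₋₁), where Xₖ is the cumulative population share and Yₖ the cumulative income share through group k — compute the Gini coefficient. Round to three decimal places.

0.517

Cumulative income shares Yₖ: 0.0090, 0.0200, 0.0480, 0.1130, 0.1810, 0.4090, 0.6510, 1.0000
Σ (Xₖ−Xₖ₋₁)(Yₖ+Yₖ₋₁) = (1/8)(0.0090+0.0000) + (1/8)(0.0200+0.0090) + (1/8)(0.0480+0.0200) + (1/8)(0.1130+0.0480) + (1/8)(0.1810+0.1130) + (1/8)(0.4090+0.1810) + (1/8)(0.6510+0.4090) + (1/8)(1.0000+0.6510)
  = 0.0011 + 0.0036 + 0.0085 + 0.0201 + 0.0367 + 0.0738 + 0.1325 + 0.2064 = 0.4828
G = 1 − 0.4828 = 0.5172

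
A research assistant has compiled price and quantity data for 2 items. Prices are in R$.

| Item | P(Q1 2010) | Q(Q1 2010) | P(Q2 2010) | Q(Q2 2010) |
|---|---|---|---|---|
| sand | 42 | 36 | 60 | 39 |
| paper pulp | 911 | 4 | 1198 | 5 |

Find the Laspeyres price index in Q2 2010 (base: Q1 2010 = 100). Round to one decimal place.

Laspeyres price index uses base-period quantities as weights.
ΣP(Q2 2010)·Q(Q1 2010) = 60×36 + 1198×4 = 2160 + 4792 = 6952
ΣP(Q1 2010)·Q(Q1 2010) = 42×36 + 911×4 = 1512 + 3644 = 5156
Index = 6952 / 5156 × 100 = 134.8332

134.8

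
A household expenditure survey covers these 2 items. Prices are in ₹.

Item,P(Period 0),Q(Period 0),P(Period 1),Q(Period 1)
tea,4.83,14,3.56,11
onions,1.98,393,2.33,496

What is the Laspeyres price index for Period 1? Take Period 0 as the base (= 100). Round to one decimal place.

114.2

Laspeyres price index uses base-period quantities as weights.
ΣP(Period 1)·Q(Period 0) = 3.56×14 + 2.33×393 = 49.84 + 915.69 = 965.53
ΣP(Period 0)·Q(Period 0) = 4.83×14 + 1.98×393 = 67.62 + 778.14 = 845.76
Index = 965.53 / 845.76 × 100 = 114.1612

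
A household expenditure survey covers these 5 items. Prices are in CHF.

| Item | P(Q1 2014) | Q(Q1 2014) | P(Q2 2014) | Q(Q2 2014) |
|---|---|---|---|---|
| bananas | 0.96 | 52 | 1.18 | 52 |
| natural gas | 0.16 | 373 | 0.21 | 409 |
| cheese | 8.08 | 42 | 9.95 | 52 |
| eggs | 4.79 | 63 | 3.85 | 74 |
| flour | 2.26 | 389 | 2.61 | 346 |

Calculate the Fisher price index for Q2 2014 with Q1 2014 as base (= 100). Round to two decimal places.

Laspeyres component (base-period weights):
ΣP(Q2 2014)Q(Q1 2014) = 1.18×52 + 0.21×373 + 9.95×42 + 3.85×63 + 2.61×389 = 61.36 + 78.33 + 417.9 + 242.55 + 1015.29 = 1815.43
ΣP(Q1 2014)Q(Q1 2014) = 0.96×52 + 0.16×373 + 8.08×42 + 4.79×63 + 2.26×389 = 49.92 + 59.68 + 339.36 + 301.77 + 879.14 = 1629.87
L = 1815.43 / 1629.87 × 100 = 111.3850
Paasche component (current-period weights):
ΣP(Q2 2014)Q(Q2 2014) = 1.18×52 + 0.21×409 + 9.95×52 + 3.85×74 + 2.61×346 = 61.36 + 85.89 + 517.4 + 284.9 + 903.06 = 1852.61
ΣP(Q1 2014)Q(Q2 2014) = 0.96×52 + 0.16×409 + 8.08×52 + 4.79×74 + 2.26×346 = 49.92 + 65.44 + 420.16 + 354.46 + 781.96 = 1671.94
P = 1852.61 / 1671.94 × 100 = 110.8060
Fisher = √(L × P) = √(111.3850 × 110.8060) = 111.0951

111.10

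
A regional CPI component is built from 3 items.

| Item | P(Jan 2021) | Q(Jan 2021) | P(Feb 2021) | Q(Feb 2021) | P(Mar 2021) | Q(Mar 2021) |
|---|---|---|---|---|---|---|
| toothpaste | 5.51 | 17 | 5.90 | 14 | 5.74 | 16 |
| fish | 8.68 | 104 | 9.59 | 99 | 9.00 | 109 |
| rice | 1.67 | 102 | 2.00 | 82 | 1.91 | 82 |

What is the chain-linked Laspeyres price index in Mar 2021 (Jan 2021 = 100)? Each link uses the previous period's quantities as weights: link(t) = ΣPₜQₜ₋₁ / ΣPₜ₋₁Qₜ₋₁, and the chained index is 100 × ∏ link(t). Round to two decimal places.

Link Jan 2021→Feb 2021:
ΣP(Feb 2021)Q(Jan 2021) = 5.90×17 + 9.59×104 + 2.00×102 = 100.3 + 997.36 + 204 = 1301.66
ΣP(Jan 2021)Q(Jan 2021) = 5.51×17 + 8.68×104 + 1.67×102 = 93.67 + 902.72 + 170.34 = 1166.73
link = 1301.66/1166.73 = 1.115648
Link Feb 2021→Mar 2021:
ΣP(Mar 2021)Q(Feb 2021) = 5.74×14 + 9.00×99 + 1.91×82 = 80.36 + 891 + 156.62 = 1127.98
ΣP(Feb 2021)Q(Feb 2021) = 5.90×14 + 9.59×99 + 2.00×82 = 82.6 + 949.41 + 164 = 1196.01
link = 1127.98/1196.01 = 0.943119
Chained index = 100 × 1.115648 × 0.943119 = 105.2189

105.22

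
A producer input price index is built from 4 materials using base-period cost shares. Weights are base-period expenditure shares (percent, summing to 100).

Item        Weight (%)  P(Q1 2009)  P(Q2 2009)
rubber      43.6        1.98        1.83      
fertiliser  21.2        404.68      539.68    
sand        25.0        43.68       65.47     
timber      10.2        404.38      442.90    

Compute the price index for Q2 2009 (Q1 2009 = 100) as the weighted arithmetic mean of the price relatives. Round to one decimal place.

rubber: 43.6 × (1.83/1.98) = 43.6 × 0.924242 = 40.2970
fertiliser: 21.2 × (539.68/404.68) = 21.2 × 1.333597 = 28.2723
sand: 25.0 × (65.47/43.68) = 25.0 × 1.498855 = 37.4714
timber: 10.2 × (442.90/404.38) = 10.2 × 1.095257 = 11.1716
Index = Σ wᵢ·(p₁ᵢ/p₀ᵢ) = 40.2970 + 28.2723 + 37.4714 + 11.1716 = 117.2122

117.2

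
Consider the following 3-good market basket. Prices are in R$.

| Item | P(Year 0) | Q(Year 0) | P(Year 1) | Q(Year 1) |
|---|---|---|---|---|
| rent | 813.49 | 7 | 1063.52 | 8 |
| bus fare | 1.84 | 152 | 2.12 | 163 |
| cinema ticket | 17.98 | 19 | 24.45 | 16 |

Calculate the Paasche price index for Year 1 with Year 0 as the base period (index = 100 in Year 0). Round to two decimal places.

130.29

Paasche price index uses current-period quantities as weights.
ΣP(Year 1)·Q(Year 1) = 1063.52×8 + 2.12×163 + 24.45×16 = 8508.16 + 345.56 + 391.2 = 9244.92
ΣP(Year 0)·Q(Year 1) = 813.49×8 + 1.84×163 + 17.98×16 = 6507.92 + 299.92 + 287.68 = 7095.52
Index = 9244.92 / 7095.52 × 100 = 130.2924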